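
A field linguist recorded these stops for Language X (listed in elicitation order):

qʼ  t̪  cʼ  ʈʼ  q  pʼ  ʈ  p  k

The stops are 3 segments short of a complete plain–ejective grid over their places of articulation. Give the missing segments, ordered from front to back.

/t̪ʼ/, /c/, /kʼ/

bilabial: plain /p/, ejective /pʼ/.
dental: plain /t̪/, ejective —.
retroflex: plain /ʈ/, ejective /ʈʼ/.
palatal: plain —, ejective /cʼ/.
velar: plain /k/, ejective —.
uvular: plain /q/, ejective /qʼ/.
Gaps, from front to back: dental lacks ejective (/t̪ʼ/); palatal lacks plain (/c/); velar lacks ejective (/kʼ/).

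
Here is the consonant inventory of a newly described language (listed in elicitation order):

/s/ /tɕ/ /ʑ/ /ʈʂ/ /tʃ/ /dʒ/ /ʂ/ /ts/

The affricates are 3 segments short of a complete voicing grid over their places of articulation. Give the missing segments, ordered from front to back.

place of articulation  voiceless  voiced  
alveolar          ts        —       
postalveolar      tʃ        dʒ      
retroflex         ʈʂ        —       
alveolo-palatal   tɕ        —       
Gaps, from front to back: alveolar lacks voiced (/dz/); retroflex lacks voiced (/ɖʐ/); alveolo-palatal lacks voiced (/dʑ/).

/dz/, /ɖʐ/, /dʑ/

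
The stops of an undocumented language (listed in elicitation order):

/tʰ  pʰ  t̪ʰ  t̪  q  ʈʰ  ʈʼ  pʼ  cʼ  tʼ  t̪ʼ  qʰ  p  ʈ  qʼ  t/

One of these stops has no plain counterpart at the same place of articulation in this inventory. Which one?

/cʼ/

Bilabial: /p/ ~ /pʰ/ ~ /pʼ/
Dental: /t̪/ ~ /t̪ʰ/ ~ /t̪ʼ/
Alveolar: /t/ ~ /tʰ/ ~ /tʼ/
Retroflex: /ʈ/ ~ /ʈʰ/ ~ /ʈʼ/
Uvular: /q/ ~ /qʰ/ ~ /qʼ/
Palatal: only /cʼ/ (ejective); no plain partner.
So /cʼ/ is the unpaired segment.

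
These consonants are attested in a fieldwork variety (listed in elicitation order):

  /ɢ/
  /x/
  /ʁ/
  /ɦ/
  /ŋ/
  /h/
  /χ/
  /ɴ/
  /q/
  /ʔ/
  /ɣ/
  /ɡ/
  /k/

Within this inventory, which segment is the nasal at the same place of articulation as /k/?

/ŋ/

/k/ is a voiceless velar stop.
The nasal at the same place is a velar nasal — in this inventory, /ŋ/.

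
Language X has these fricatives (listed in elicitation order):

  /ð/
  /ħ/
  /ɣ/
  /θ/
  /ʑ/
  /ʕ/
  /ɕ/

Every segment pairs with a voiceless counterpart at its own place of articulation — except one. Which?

Dental: /θ/ ~ /ð/
Alveolo-palatal: /ɕ/ ~ /ʑ/
Pharyngeal: /ħ/ ~ /ʕ/
Velar: only /ɣ/ (voiced); no voiceless partner.
So /ɣ/ is the unpaired segment.

/ɣ/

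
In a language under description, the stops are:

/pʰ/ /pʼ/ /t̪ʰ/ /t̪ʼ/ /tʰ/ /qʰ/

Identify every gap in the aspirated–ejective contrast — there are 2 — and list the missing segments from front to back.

/tʼ/, /qʼ/

bilabial: aspirated /pʰ/, ejective /pʼ/.
dental: aspirated /t̪ʰ/, ejective /t̪ʼ/.
alveolar: aspirated /tʰ/, ejective —.
uvular: aspirated /qʰ/, ejective —.
Gaps, from front to back: alveolar lacks ejective (/tʼ/); uvular lacks ejective (/qʼ/).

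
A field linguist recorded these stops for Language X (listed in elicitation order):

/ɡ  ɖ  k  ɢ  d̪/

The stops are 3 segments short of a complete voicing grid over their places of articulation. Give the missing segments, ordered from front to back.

place of articulation  voiceless  voiced  
dental            —         d̪      
retroflex         —         ɖ       
velar             k         ɡ       
uvular            —         ɢ       
Gaps, from front to back: dental lacks voiceless (/t̪/); retroflex lacks voiceless (/ʈ/); uvular lacks voiceless (/q/).

/t̪/, /ʈ/, /q/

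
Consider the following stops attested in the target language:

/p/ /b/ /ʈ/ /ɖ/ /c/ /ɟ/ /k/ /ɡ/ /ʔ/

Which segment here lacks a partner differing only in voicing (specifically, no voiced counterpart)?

/ʔ/

Bilabial: /p/ ~ /b/
Retroflex: /ʈ/ ~ /ɖ/
Palatal: /c/ ~ /ɟ/
Velar: /k/ ~ /ɡ/
Glottal: only /ʔ/ (voiceless); no voiced partner.
So /ʔ/ is the unpaired segment.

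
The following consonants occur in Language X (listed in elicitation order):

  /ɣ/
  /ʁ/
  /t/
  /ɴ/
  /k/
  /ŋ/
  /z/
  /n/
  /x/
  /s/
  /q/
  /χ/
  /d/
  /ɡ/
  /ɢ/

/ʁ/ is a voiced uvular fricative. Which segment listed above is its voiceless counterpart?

The voiceless counterpart is a voiceless uvular fricative — in this inventory, /χ/.

/χ/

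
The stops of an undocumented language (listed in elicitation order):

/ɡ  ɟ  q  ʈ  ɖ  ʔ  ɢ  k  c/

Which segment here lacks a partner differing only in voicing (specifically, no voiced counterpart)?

Retroflex: /ʈ/ ~ /ɖ/
Palatal: /c/ ~ /ɟ/
Velar: /k/ ~ /ɡ/
Uvular: /q/ ~ /ɢ/
Glottal: only /ʔ/ (voiceless); no voiced partner.
So /ʔ/ is the unpaired segment.

/ʔ/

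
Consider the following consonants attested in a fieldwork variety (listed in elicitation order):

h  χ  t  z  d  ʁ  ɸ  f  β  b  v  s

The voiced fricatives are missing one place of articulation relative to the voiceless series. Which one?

glottal

Voiceless: /ɸ/ (bilabial), /f/ (labiodental), /s/ (alveolar), /χ/ (uvular), /h/ (glottal).
Voiced: /β/ (bilabial), /v/ (labiodental), /z/ (alveolar), /ʁ/ (uvular).
Every place of articulation has a voiced member except glottal, where /ɦ/ would be expected.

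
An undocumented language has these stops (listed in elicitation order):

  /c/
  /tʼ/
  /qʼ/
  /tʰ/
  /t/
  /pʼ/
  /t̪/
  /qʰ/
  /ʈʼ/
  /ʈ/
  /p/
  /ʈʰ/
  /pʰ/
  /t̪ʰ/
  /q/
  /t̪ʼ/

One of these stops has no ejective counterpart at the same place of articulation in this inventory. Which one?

Bilabial: /p/ ~ /pʰ/ ~ /pʼ/
Dental: /t̪/ ~ /t̪ʰ/ ~ /t̪ʼ/
Alveolar: /t/ ~ /tʰ/ ~ /tʼ/
Retroflex: /ʈ/ ~ /ʈʰ/ ~ /ʈʼ/
Uvular: /q/ ~ /qʰ/ ~ /qʼ/
Palatal: only /c/ (plain); no ejective partner.
So /c/ is the unpaired segment.

/c/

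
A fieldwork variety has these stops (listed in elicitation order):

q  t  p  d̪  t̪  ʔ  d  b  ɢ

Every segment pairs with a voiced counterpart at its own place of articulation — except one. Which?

Bilabial: /p/ ~ /b/
Dental: /t̪/ ~ /d̪/
Alveolar: /t/ ~ /d/
Uvular: /q/ ~ /ɢ/
Glottal: only /ʔ/ (voiceless); no voiced partner.
So /ʔ/ is the unpaired segment.

/ʔ/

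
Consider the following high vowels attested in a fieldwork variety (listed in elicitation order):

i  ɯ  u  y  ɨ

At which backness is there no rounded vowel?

front: unrounded /i/, rounded /y/.
central: unrounded /ɨ/, rounded —.
back: unrounded /ɯ/, rounded /u/.
Every backness has a rounded member except central, where /ʉ/ would be expected.

central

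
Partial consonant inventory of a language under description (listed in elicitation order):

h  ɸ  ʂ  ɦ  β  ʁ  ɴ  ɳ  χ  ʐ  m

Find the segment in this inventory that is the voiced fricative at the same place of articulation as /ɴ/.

/ʁ/

/ɴ/ is an uvular nasal.
The voiced fricative at the same place is a voiced uvular fricative — in this inventory, /ʁ/.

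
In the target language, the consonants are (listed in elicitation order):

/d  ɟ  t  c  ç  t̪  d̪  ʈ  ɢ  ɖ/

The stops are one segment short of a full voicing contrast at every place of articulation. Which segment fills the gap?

dental: voiceless /t̪/, voiced /d̪/.
alveolar: voiceless /t/, voiced /d/.
retroflex: voiceless /ʈ/, voiced /ɖ/.
palatal: voiceless /c/, voiced /ɟ/.
uvular: voiceless —, voiced /ɢ/.
The uvular row has no voiceless member, so the gap is the voiceless uvular stop /q/.

/q/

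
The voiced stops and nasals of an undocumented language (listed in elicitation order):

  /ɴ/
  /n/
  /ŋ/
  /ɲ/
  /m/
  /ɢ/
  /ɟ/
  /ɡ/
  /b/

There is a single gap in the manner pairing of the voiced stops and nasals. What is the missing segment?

/d/

Oral stop: /b/ (bilabial), /ɟ/ (palatal), /ɡ/ (velar), /ɢ/ (uvular).
Nasal: /m/ (bilabial), /n/ (alveolar), /ɲ/ (palatal), /ŋ/ (velar), /ɴ/ (uvular).
The alveolar row has no oral stop member, so the gap is the alveolar oral stop /d/.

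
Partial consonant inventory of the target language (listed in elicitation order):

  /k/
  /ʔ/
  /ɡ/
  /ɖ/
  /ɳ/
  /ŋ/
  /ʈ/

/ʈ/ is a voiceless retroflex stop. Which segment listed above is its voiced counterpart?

/ɖ/

The voiced counterpart is a voiced retroflex stop — in this inventory, /ɖ/.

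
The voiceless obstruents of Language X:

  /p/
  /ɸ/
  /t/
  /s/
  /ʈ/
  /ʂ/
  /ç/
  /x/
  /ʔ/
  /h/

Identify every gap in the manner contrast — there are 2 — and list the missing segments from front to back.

place of articulation  stop      fricative
bilabial          p         ɸ       
alveolar          t         s       
retroflex         ʈ         ʂ       
palatal           —         ç       
velar             —         x       
glottal           ʔ         h       
Gaps, from front to back: palatal lacks stop (/c/); velar lacks stop (/k/).

/c/, /k/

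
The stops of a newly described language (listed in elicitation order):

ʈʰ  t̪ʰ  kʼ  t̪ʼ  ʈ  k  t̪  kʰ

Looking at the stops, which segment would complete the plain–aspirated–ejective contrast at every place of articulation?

/ʈʼ/

place of articulation  plain     aspirated  ejective
dental            t̪        t̪ʰ       t̪ʼ     
retroflex         ʈ         ʈʰ        —       
velar             k         kʰ        kʼ      
The retroflex row has no ejective member, so the gap is the ejective retroflex stop /ʈʼ/.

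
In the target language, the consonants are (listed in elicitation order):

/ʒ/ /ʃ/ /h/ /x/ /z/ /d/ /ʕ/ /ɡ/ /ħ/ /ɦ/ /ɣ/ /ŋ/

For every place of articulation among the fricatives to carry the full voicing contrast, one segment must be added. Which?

/s/

place of articulation  voiceless  voiced  
alveolar          —         z       
postalveolar      ʃ         ʒ       
velar             x         ɣ       
pharyngeal        ħ         ʕ       
glottal           h         ɦ       
The alveolar row has no voiceless member, so the gap is the voiceless alveolar fricative /s/.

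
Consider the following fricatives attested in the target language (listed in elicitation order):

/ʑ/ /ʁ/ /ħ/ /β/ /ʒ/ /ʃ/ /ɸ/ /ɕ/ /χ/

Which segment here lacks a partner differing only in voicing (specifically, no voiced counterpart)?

/ħ/

Bilabial: /ɸ/ ~ /β/
Postalveolar: /ʃ/ ~ /ʒ/
Alveolo-palatal: /ɕ/ ~ /ʑ/
Uvular: /χ/ ~ /ʁ/
Pharyngeal: only /ħ/ (voiceless); no voiced partner.
So /ħ/ is the unpaired segment.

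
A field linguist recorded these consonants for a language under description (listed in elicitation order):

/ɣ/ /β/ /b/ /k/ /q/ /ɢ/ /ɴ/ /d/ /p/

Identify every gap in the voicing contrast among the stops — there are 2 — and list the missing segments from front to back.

bilabial: voiceless /p/, voiced /b/.
alveolar: voiceless —, voiced /d/.
velar: voiceless /k/, voiced —.
uvular: voiceless /q/, voiced /ɢ/.
Gaps, from front to back: alveolar lacks voiceless (/t/); velar lacks voiced (/ɡ/).

/t/, /ɡ/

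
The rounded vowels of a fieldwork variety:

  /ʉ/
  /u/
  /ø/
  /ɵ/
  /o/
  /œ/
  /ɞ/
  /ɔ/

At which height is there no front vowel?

high

high: front —, central /ʉ/, back /u/.
high-mid: front /ø/, central /ɵ/, back /o/.
low-mid: front /œ/, central /ɞ/, back /ɔ/.
Every height has a front member except high, where /y/ would be expected.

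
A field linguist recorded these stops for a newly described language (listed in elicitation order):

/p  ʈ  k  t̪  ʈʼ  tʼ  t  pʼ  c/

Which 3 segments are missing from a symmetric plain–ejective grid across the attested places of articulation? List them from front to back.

bilabial: plain /p/, ejective /pʼ/.
dental: plain /t̪/, ejective —.
alveolar: plain /t/, ejective /tʼ/.
retroflex: plain /ʈ/, ejective /ʈʼ/.
palatal: plain /c/, ejective —.
velar: plain /k/, ejective —.
Gaps, from front to back: dental lacks ejective (/t̪ʼ/); palatal lacks ejective (/cʼ/); velar lacks ejective (/kʼ/).

/t̪ʼ/, /cʼ/, /kʼ/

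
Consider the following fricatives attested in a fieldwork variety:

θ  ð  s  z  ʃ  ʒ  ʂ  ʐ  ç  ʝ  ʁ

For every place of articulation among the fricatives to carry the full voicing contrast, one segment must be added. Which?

/χ/

dental: voiceless /θ/, voiced /ð/.
alveolar: voiceless /s/, voiced /z/.
postalveolar: voiceless /ʃ/, voiced /ʒ/.
retroflex: voiceless /ʂ/, voiced /ʐ/.
palatal: voiceless /ç/, voiced /ʝ/.
uvular: voiceless —, voiced /ʁ/.
The uvular row has no voiceless member, so the gap is the voiceless uvular fricative /χ/.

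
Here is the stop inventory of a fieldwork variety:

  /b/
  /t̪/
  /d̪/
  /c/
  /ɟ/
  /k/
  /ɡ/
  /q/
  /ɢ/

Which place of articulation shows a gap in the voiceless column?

place of articulation  voiceless  voiced  
bilabial          —         b       
dental            t̪        d̪      
palatal           c         ɟ       
velar             k         ɡ       
uvular            q         ɢ       
Every place of articulation has a voiceless member except bilabial, where /p/ would be expected.

bilabial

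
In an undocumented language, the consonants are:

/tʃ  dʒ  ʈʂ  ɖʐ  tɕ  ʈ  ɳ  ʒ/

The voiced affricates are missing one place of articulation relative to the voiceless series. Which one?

postalveolar: voiceless /tʃ/, voiced /dʒ/.
retroflex: voiceless /ʈʂ/, voiced /ɖʐ/.
alveolo-palatal: voiceless /tɕ/, voiced —.
Every place of articulation has a voiced member except alveolo-palatal, where /dʑ/ would be expected.

alveolo-palatal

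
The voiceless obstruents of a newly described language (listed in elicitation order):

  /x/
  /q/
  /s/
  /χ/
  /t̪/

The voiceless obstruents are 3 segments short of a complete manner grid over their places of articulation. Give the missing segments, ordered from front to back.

Stop: /t̪/ (dental), /q/ (uvular).
Fricative: /s/ (alveolar), /x/ (velar), /χ/ (uvular).
Gaps, from front to back: dental lacks fricative (/θ/); alveolar lacks stop (/t/); velar lacks stop (/k/).

/θ/, /t/, /k/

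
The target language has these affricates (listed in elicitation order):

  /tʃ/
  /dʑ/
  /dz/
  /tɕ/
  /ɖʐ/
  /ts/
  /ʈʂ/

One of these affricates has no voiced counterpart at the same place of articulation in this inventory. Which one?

/tʃ/

Alveolar: /ts/ ~ /dz/
Retroflex: /ʈʂ/ ~ /ɖʐ/
Alveolo-palatal: /tɕ/ ~ /dʑ/
Postalveolar: only /tʃ/ (voiceless); no voiced partner.
So /tʃ/ is the unpaired segment.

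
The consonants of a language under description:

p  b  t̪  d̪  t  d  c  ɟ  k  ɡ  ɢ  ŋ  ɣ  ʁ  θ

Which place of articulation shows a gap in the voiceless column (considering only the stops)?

Voiceless: /p/ (bilabial), /t̪/ (dental), /t/ (alveolar), /c/ (palatal), /k/ (velar).
Voiced: /b/ (bilabial), /d̪/ (dental), /d/ (alveolar), /ɟ/ (palatal), /ɡ/ (velar), /ɢ/ (uvular).
Every place of articulation has a voiceless member except uvular, where /q/ would be expected.

uvular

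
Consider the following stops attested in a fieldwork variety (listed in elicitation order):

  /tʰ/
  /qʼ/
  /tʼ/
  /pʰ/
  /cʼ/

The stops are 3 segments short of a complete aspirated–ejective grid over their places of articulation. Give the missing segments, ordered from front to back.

place of articulation  aspirated  ejective
bilabial          pʰ        —       
alveolar          tʰ        tʼ      
palatal           —         cʼ      
uvular            —         qʼ      
Gaps, from front to back: bilabial lacks ejective (/pʼ/); palatal lacks aspirated (/cʰ/); uvular lacks aspirated (/qʰ/).

/pʼ/, /cʰ/, /qʰ/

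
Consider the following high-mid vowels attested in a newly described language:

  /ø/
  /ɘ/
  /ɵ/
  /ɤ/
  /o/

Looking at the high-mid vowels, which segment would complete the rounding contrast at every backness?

backness          unrounded  rounded 
front             —         ø       
central           ɘ         ɵ       
back              ɤ         o       
The front row has no unrounded member, so the gap is the front unrounded vowel /e/.

/e/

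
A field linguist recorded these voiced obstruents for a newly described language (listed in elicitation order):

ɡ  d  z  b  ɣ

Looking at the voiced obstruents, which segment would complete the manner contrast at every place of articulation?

place of articulation  stop      fricative
bilabial          b         —       
alveolar          d         z       
velar             ɡ         ɣ       
The bilabial row has no fricative member, so the gap is the bilabial fricative /β/.

/β/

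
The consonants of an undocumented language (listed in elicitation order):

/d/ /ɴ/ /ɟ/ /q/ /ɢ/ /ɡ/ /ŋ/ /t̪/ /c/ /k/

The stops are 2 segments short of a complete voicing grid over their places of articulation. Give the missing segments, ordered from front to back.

/d̪/, /t/

dental: voiceless /t̪/, voiced —.
alveolar: voiceless —, voiced /d/.
palatal: voiceless /c/, voiced /ɟ/.
velar: voiceless /k/, voiced /ɡ/.
uvular: voiceless /q/, voiced /ɢ/.
Gaps, from front to back: dental lacks voiced (/d̪/); alveolar lacks voiceless (/t/).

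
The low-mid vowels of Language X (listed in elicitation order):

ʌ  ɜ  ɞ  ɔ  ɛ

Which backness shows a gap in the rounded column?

Unrounded: /ɛ/ (front), /ɜ/ (central), /ʌ/ (back).
Rounded: /ɞ/ (central), /ɔ/ (back).
Every backness has a rounded member except front, where /œ/ would be expected.

front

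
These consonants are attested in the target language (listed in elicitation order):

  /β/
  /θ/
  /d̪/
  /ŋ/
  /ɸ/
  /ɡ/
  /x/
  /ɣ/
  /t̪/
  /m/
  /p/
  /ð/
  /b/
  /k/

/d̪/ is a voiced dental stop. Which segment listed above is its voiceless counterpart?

/t̪/

The voiceless counterpart is a voiceless dental stop — in this inventory, /t̪/.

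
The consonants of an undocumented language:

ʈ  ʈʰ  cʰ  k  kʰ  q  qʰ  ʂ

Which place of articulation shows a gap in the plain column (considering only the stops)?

place of articulation  plain     aspirated
retroflex         ʈ         ʈʰ      
palatal           —         cʰ      
velar             k         kʰ      
uvular            q         qʰ      
Every place of articulation has a plain member except palatal, where /c/ would be expected.

palatal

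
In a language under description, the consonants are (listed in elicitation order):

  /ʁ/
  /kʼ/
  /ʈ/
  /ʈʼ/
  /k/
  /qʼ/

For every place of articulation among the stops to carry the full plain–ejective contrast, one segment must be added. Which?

/q/

place of articulation  plain     ejective
retroflex         ʈ         ʈʼ      
velar             k         kʼ      
uvular            —         qʼ      
The uvular row has no plain member, so the gap is the plain uvular stop /q/.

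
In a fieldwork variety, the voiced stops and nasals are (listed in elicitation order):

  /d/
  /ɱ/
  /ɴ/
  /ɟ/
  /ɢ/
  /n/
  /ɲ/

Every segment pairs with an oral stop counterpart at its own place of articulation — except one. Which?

/ɱ/

Alveolar: /d/ ~ /n/
Palatal: /ɟ/ ~ /ɲ/
Uvular: /ɢ/ ~ /ɴ/
Labiodental: only /ɱ/ (nasal); no oral stop partner.
So /ɱ/ is the unpaired segment.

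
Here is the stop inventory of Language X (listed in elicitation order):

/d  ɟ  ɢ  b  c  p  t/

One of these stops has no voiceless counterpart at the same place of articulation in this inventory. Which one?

/ɢ/

Bilabial: /p/ ~ /b/
Alveolar: /t/ ~ /d/
Palatal: /c/ ~ /ɟ/
Uvular: only /ɢ/ (voiced); no voiceless partner.
So /ɢ/ is the unpaired segment.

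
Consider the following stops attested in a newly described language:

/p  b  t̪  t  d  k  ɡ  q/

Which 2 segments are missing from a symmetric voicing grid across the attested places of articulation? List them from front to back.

/d̪/, /ɢ/

place of articulation  voiceless  voiced  
bilabial          p         b       
dental            t̪        —       
alveolar          t         d       
velar             k         ɡ       
uvular            q         —       
Gaps, from front to back: dental lacks voiced (/d̪/); uvular lacks voiced (/ɢ/).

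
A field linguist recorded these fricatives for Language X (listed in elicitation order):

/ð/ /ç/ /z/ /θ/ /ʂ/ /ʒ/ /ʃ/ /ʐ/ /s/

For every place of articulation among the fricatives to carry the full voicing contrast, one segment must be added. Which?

/ʝ/

Voiceless: /θ/ (dental), /s/ (alveolar), /ʃ/ (postalveolar), /ʂ/ (retroflex), /ç/ (palatal).
Voiced: /ð/ (dental), /z/ (alveolar), /ʒ/ (postalveolar), /ʐ/ (retroflex).
The palatal row has no voiced member, so the gap is the voiced palatal fricative /ʝ/.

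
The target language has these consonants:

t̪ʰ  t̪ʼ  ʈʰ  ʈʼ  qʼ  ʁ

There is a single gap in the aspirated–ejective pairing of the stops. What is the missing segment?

/qʰ/

Aspirated: /t̪ʰ/ (dental), /ʈʰ/ (retroflex).
Ejective: /t̪ʼ/ (dental), /ʈʼ/ (retroflex), /qʼ/ (uvular).
The uvular row has no aspirated member, so the gap is the aspirated uvular stop /qʰ/.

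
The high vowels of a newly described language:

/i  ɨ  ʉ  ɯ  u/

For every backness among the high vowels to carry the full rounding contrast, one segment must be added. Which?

front: unrounded /i/, rounded —.
central: unrounded /ɨ/, rounded /ʉ/.
back: unrounded /ɯ/, rounded /u/.
The front row has no rounded member, so the gap is the front rounded vowel /y/.

/y/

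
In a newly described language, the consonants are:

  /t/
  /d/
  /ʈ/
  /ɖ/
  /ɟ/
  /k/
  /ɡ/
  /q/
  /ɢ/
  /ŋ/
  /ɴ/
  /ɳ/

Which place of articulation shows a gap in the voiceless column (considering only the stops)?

palatal

Voiceless: /t/ (alveolar), /ʈ/ (retroflex), /k/ (velar), /q/ (uvular).
Voiced: /d/ (alveolar), /ɖ/ (retroflex), /ɟ/ (palatal), /ɡ/ (velar), /ɢ/ (uvular).
Every place of articulation has a voiceless member except palatal, where /c/ would be expected.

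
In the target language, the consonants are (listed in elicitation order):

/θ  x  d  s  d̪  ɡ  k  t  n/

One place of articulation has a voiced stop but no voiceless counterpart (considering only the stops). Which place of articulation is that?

place of articulation  voiceless  voiced  
dental            —         d̪      
alveolar          t         d       
velar             k         ɡ       
Every place of articulation has a voiceless member except dental, where /t̪/ would be expected.

dental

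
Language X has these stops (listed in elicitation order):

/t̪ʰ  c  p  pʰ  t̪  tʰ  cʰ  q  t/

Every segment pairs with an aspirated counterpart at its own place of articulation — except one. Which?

/q/

Bilabial: /p/ ~ /pʰ/
Dental: /t̪/ ~ /t̪ʰ/
Alveolar: /t/ ~ /tʰ/
Palatal: /c/ ~ /cʰ/
Uvular: only /q/ (plain); no aspirated partner.
So /q/ is the unpaired segment.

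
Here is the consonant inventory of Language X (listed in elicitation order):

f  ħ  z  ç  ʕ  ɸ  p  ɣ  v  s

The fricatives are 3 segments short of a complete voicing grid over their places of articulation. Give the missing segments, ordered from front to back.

/β/, /ʝ/, /x/

place of articulation  voiceless  voiced  
bilabial          ɸ         —       
labiodental       f         v       
alveolar          s         z       
palatal           ç         —       
velar             —         ɣ       
pharyngeal        ħ         ʕ       
Gaps, from front to back: bilabial lacks voiced (/β/); palatal lacks voiced (/ʝ/); velar lacks voiceless (/x/).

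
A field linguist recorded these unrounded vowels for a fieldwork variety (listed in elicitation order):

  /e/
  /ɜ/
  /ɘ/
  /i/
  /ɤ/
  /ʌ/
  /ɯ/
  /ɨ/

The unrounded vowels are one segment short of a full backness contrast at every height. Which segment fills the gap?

/ɛ/

Front: /i/ (high), /e/ (high-mid).
Central: /ɨ/ (high), /ɘ/ (high-mid), /ɜ/ (low-mid).
Back: /ɯ/ (high), /ɤ/ (high-mid), /ʌ/ (low-mid).
The low-mid row has no front member, so the gap is the low-mid front unrounded vowel /ɛ/.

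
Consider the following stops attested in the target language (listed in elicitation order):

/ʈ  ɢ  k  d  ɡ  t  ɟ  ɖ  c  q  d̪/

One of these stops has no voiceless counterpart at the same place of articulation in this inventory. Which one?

Alveolar: /t/ ~ /d/
Retroflex: /ʈ/ ~ /ɖ/
Palatal: /c/ ~ /ɟ/
Velar: /k/ ~ /ɡ/
Uvular: /q/ ~ /ɢ/
Dental: only /d̪/ (voiced); no voiceless partner.
So /d̪/ is the unpaired segment.

/d̪/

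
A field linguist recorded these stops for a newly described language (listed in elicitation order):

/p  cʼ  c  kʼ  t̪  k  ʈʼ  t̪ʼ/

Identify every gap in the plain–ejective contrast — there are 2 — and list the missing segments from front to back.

/pʼ/, /ʈ/

place of articulation  plain     ejective
bilabial          p         —       
dental            t̪        t̪ʼ     
retroflex         —         ʈʼ      
palatal           c         cʼ      
velar             k         kʼ      
Gaps, from front to back: bilabial lacks ejective (/pʼ/); retroflex lacks plain (/ʈ/).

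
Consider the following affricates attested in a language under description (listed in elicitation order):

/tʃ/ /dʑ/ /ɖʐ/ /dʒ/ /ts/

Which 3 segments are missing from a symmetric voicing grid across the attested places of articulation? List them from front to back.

alveolar: voiceless /ts/, voiced —.
postalveolar: voiceless /tʃ/, voiced /dʒ/.
retroflex: voiceless —, voiced /ɖʐ/.
alveolo-palatal: voiceless —, voiced /dʑ/.
Gaps, from front to back: alveolar lacks voiced (/dz/); retroflex lacks voiceless (/ʈʂ/); alveolo-palatal lacks voiceless (/tɕ/).

/dz/, /ʈʂ/, /tɕ/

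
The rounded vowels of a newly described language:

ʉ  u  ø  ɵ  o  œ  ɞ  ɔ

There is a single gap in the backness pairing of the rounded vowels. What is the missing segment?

Front: /ø/ (high-mid), /œ/ (low-mid).
Central: /ʉ/ (high), /ɵ/ (high-mid), /ɞ/ (low-mid).
Back: /u/ (high), /o/ (high-mid), /ɔ/ (low-mid).
The high row has no front member, so the gap is the high front rounded vowel /y/.

/y/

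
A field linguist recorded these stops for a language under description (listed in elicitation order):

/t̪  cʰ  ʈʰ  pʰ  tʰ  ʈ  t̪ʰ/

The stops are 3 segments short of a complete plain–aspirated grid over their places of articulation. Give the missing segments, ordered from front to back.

place of articulation  plain     aspirated
bilabial          —         pʰ      
dental            t̪        t̪ʰ     
alveolar          —         tʰ      
retroflex         ʈ         ʈʰ      
palatal           —         cʰ      
Gaps, from front to back: bilabial lacks plain (/p/); alveolar lacks plain (/t/); palatal lacks plain (/c/).

/p/, /t/, /c/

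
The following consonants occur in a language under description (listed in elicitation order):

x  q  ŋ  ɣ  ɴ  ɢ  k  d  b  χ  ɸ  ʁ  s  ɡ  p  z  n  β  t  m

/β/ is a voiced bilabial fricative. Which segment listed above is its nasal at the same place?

/m/

The nasal at the same place is a bilabial nasal — in this inventory, /m/.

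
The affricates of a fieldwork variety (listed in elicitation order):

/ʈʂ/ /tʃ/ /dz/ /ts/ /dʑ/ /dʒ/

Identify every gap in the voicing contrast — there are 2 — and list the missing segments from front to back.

/ɖʐ/, /tɕ/

place of articulation  voiceless  voiced  
alveolar          ts        dz      
postalveolar      tʃ        dʒ      
retroflex         ʈʂ        —       
alveolo-palatal   —         dʑ      
Gaps, from front to back: retroflex lacks voiced (/ɖʐ/); alveolo-palatal lacks voiceless (/tɕ/).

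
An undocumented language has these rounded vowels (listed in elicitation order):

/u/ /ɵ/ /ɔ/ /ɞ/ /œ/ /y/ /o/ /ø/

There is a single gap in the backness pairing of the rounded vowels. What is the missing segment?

/ʉ/

height            front     central   back    
high              y         —         u       
high-mid          ø         ɵ         o       
low-mid           œ         ɞ         ɔ       
The high row has no central member, so the gap is the high central rounded vowel /ʉ/.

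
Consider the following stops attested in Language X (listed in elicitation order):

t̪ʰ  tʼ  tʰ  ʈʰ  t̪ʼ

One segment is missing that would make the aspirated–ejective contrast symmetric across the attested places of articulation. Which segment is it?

dental: aspirated /t̪ʰ/, ejective /t̪ʼ/.
alveolar: aspirated /tʰ/, ejective /tʼ/.
retroflex: aspirated /ʈʰ/, ejective —.
The retroflex row has no ejective member, so the gap is the ejective retroflex stop /ʈʼ/.

/ʈʼ/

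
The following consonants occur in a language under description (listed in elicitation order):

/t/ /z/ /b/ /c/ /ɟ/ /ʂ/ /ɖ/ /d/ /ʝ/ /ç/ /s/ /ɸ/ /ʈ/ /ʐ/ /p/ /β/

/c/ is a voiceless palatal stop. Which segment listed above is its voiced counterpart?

The voiced counterpart is a voiced palatal stop — in this inventory, /ɟ/.

/ɟ/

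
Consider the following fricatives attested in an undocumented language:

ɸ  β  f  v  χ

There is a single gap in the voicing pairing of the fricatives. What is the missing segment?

Voiceless: /ɸ/ (bilabial), /f/ (labiodental), /χ/ (uvular).
Voiced: /β/ (bilabial), /v/ (labiodental).
The uvular row has no voiced member, so the gap is the voiced uvular fricative /ʁ/.

/ʁ/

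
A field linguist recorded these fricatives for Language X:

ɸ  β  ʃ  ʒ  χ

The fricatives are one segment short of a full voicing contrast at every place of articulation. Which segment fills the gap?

/ʁ/

Voiceless: /ɸ/ (bilabial), /ʃ/ (postalveolar), /χ/ (uvular).
Voiced: /β/ (bilabial), /ʒ/ (postalveolar).
The uvular row has no voiced member, so the gap is the voiced uvular fricative /ʁ/.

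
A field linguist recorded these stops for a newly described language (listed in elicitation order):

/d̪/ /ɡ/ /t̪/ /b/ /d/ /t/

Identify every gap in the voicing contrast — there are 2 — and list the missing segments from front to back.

/p/, /k/

bilabial: voiceless —, voiced /b/.
dental: voiceless /t̪/, voiced /d̪/.
alveolar: voiceless /t/, voiced /d/.
velar: voiceless —, voiced /ɡ/.
Gaps, from front to back: bilabial lacks voiceless (/p/); velar lacks voiceless (/k/).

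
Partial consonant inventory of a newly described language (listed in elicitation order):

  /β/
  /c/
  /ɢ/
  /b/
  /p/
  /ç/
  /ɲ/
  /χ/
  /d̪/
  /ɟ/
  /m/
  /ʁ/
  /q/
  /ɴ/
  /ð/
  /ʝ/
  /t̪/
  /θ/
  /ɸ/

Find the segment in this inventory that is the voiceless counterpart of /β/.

/β/ is a voiced bilabial fricative.
The voiceless counterpart is a voiceless bilabial fricative — in this inventory, /ɸ/.

/ɸ/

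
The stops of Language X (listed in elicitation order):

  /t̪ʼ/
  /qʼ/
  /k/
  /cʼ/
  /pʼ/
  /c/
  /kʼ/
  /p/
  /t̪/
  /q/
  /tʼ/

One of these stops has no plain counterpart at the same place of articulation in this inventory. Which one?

/tʼ/

Bilabial: /p/ ~ /pʼ/
Dental: /t̪/ ~ /t̪ʼ/
Palatal: /c/ ~ /cʼ/
Velar: /k/ ~ /kʼ/
Uvular: /q/ ~ /qʼ/
Alveolar: only /tʼ/ (ejective); no plain partner.
So /tʼ/ is the unpaired segment.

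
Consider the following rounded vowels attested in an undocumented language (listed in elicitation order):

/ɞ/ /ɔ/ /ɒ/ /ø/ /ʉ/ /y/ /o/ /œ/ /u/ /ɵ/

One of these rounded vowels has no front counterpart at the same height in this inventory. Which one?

/ɒ/

High: /y/ ~ /ʉ/ ~ /u/
High-mid: /ø/ ~ /ɵ/ ~ /o/
Low-mid: /œ/ ~ /ɞ/ ~ /ɔ/
Low: only /ɒ/ (back); no front partner.
So /ɒ/ is the unpaired segment.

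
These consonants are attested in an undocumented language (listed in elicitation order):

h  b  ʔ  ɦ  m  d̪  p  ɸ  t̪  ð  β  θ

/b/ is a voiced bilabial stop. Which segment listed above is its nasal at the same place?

The nasal at the same place is a bilabial nasal — in this inventory, /m/.

/m/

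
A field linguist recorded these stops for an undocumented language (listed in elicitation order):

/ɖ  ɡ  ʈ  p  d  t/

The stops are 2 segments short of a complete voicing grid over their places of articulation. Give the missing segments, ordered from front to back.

/b/, /k/

place of articulation  voiceless  voiced  
bilabial          p         —       
alveolar          t         d       
retroflex         ʈ         ɖ       
velar             —         ɡ       
Gaps, from front to back: bilabial lacks voiced (/b/); velar lacks voiceless (/k/).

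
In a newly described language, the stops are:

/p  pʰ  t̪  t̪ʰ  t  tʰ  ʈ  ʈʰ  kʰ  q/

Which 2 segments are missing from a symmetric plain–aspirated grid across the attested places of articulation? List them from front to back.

bilabial: plain /p/, aspirated /pʰ/.
dental: plain /t̪/, aspirated /t̪ʰ/.
alveolar: plain /t/, aspirated /tʰ/.
retroflex: plain /ʈ/, aspirated /ʈʰ/.
velar: plain —, aspirated /kʰ/.
uvular: plain /q/, aspirated —.
Gaps, from front to back: velar lacks plain (/k/); uvular lacks aspirated (/qʰ/).

/k/, /qʰ/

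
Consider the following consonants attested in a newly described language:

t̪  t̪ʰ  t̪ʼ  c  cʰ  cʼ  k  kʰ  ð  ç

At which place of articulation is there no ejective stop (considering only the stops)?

velar

Plain: /t̪/ (dental), /c/ (palatal), /k/ (velar).
Aspirated: /t̪ʰ/ (dental), /cʰ/ (palatal), /kʰ/ (velar).
Ejective: /t̪ʼ/ (dental), /cʼ/ (palatal).
Every place of articulation has an ejective member except velar, where /kʼ/ would be expected.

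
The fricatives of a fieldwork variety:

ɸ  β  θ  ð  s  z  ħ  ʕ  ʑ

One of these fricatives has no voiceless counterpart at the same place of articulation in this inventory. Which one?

/ʑ/

Bilabial: /ɸ/ ~ /β/
Dental: /θ/ ~ /ð/
Alveolar: /s/ ~ /z/
Pharyngeal: /ħ/ ~ /ʕ/
Alveolo-palatal: only /ʑ/ (voiced); no voiceless partner.
So /ʑ/ is the unpaired segment.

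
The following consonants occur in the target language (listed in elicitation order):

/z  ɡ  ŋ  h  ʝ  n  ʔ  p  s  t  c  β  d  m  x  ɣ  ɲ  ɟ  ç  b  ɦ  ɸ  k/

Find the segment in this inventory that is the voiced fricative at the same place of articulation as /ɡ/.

/ɡ/ is a voiced velar stop.
The voiced fricative at the same place is a voiced velar fricative — in this inventory, /ɣ/.

/ɣ/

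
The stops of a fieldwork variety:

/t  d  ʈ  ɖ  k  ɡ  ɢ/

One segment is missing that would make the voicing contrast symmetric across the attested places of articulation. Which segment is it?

Voiceless: /t/ (alveolar), /ʈ/ (retroflex), /k/ (velar).
Voiced: /d/ (alveolar), /ɖ/ (retroflex), /ɡ/ (velar), /ɢ/ (uvular).
The uvular row has no voiceless member, so the gap is the voiceless uvular stop /q/.

/q/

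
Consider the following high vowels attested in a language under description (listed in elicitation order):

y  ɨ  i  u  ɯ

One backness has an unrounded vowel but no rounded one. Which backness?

central

front: unrounded /i/, rounded /y/.
central: unrounded /ɨ/, rounded —.
back: unrounded /ɯ/, rounded /u/.
Every backness has a rounded member except central, where /ʉ/ would be expected.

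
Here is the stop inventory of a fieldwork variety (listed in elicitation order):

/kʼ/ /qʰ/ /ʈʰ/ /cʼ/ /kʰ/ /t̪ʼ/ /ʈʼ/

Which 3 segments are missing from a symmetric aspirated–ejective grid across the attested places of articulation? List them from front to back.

/t̪ʰ/, /cʰ/, /qʼ/

place of articulation  aspirated  ejective
dental            —         t̪ʼ     
retroflex         ʈʰ        ʈʼ      
palatal           —         cʼ      
velar             kʰ        kʼ      
uvular            qʰ        —       
Gaps, from front to back: dental lacks aspirated (/t̪ʰ/); palatal lacks aspirated (/cʰ/); uvular lacks ejective (/qʼ/).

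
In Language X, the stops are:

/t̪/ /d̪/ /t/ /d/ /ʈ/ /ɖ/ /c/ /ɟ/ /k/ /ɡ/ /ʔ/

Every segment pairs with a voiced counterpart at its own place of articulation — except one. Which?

/ʔ/

Dental: /t̪/ ~ /d̪/
Alveolar: /t/ ~ /d/
Retroflex: /ʈ/ ~ /ɖ/
Palatal: /c/ ~ /ɟ/
Velar: /k/ ~ /ɡ/
Glottal: only /ʔ/ (voiceless); no voiced partner.
So /ʔ/ is the unpaired segment.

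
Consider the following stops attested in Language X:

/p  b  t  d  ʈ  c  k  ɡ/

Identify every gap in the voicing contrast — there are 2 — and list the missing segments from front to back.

bilabial: voiceless /p/, voiced /b/.
alveolar: voiceless /t/, voiced /d/.
retroflex: voiceless /ʈ/, voiced —.
palatal: voiceless /c/, voiced —.
velar: voiceless /k/, voiced /ɡ/.
Gaps, from front to back: retroflex lacks voiced (/ɖ/); palatal lacks voiced (/ɟ/).

/ɖ/, /ɟ/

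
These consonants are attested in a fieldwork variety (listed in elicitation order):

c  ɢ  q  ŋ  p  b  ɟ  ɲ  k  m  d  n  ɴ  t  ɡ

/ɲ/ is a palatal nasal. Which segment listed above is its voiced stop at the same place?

The voiced stop at the same place is a voiced palatal stop — in this inventory, /ɟ/.

/ɟ/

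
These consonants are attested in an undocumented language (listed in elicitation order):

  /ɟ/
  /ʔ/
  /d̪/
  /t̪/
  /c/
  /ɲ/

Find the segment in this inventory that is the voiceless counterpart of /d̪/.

/t̪/

/d̪/ is a voiced dental stop.
The voiceless counterpart is a voiceless dental stop — in this inventory, /t̪/.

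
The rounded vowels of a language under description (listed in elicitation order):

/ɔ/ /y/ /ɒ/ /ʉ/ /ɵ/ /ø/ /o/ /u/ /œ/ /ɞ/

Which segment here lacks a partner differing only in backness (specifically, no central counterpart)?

/ɒ/

High: /y/ ~ /ʉ/ ~ /u/
High-mid: /ø/ ~ /ɵ/ ~ /o/
Low-mid: /œ/ ~ /ɞ/ ~ /ɔ/
Low: only /ɒ/ (back); no central partner.
So /ɒ/ is the unpaired segment.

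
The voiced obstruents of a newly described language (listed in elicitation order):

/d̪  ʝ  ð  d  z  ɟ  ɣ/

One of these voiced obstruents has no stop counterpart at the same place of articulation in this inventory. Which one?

/ɣ/

Dental: /d̪/ ~ /ð/
Alveolar: /d/ ~ /z/
Palatal: /ɟ/ ~ /ʝ/
Velar: only /ɣ/ (fricative); no stop partner.
So /ɣ/ is the unpaired segment.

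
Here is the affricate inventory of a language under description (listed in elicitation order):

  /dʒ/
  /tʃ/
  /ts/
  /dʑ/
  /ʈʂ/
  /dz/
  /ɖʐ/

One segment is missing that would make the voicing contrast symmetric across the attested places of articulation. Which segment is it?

alveolar: voiceless /ts/, voiced /dz/.
postalveolar: voiceless /tʃ/, voiced /dʒ/.
retroflex: voiceless /ʈʂ/, voiced /ɖʐ/.
alveolo-palatal: voiceless —, voiced /dʑ/.
The alveolo-palatal row has no voiceless member, so the gap is the voiceless alveolo-palatal affricate /tɕ/.

/tɕ/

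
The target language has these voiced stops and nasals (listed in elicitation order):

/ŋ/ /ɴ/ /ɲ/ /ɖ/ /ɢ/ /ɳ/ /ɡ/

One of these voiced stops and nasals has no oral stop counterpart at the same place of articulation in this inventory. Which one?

/ɲ/

Retroflex: /ɖ/ ~ /ɳ/
Velar: /ɡ/ ~ /ŋ/
Uvular: /ɢ/ ~ /ɴ/
Palatal: only /ɲ/ (nasal); no oral stop partner.
So /ɲ/ is the unpaired segment.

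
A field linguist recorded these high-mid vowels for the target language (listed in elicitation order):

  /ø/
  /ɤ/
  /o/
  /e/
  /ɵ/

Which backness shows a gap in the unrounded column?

central

backness          unrounded  rounded 
front             e         ø       
central           —         ɵ       
back              ɤ         o       
Every backness has an unrounded member except central, where /ɘ/ would be expected.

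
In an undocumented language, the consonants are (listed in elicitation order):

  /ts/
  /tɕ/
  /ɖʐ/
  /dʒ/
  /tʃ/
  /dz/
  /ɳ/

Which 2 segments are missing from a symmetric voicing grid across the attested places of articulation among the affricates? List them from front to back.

/ʈʂ/, /dʑ/

alveolar: voiceless /ts/, voiced /dz/.
postalveolar: voiceless /tʃ/, voiced /dʒ/.
retroflex: voiceless —, voiced /ɖʐ/.
alveolo-palatal: voiceless /tɕ/, voiced —.
Gaps, from front to back: retroflex lacks voiceless (/ʈʂ/); alveolo-palatal lacks voiced (/dʑ/).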